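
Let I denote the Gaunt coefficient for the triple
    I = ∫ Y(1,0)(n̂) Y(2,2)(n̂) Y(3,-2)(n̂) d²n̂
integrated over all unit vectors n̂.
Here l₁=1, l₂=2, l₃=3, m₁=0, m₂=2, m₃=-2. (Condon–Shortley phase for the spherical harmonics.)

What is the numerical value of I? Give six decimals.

0.184674

Rules hold: Σm=0, L=6 even, 1≤3≤3.
N = 3·5·7 = 105
Δ = 0!·2!·4!/7! = 1/105
Racah Σ t=0..0: t=0:+1/4 = 1/4
⇒ 3j(1 2 3; 0 0 0)² = 3/35, sgn -1
Racah Σ t=0..0: t=0:+1/24 = 1/24
⇒ 3j(1 2 3; 0 2 -2)² = 1/21, sgn -1
4πI² = N·(3j₀)²·(3jₘ)² = 3/7
I = +1·√(0.428571/4π) = 0.18467439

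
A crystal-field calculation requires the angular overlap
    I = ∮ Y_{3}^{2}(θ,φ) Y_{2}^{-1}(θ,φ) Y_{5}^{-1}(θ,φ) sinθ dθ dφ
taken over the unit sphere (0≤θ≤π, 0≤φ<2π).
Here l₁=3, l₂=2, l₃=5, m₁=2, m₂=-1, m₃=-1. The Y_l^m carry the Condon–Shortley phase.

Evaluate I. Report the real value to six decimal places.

Checks pass: Σm=0; 10 even; l₃=5∈[1,5].
(2·3+1)(2·2+1)(2·5+1) = 385
Δ: 0! 6! 4! / 11! → 1/2310
sum: t=0:+1/144 = 1/144
3j²(3 2 5; 0 0 0) = Δ·Π!·Σ² = 10/231  (sign -1)
sum: t=0:+1/720 = 1/720
3j²(3 2 5; 2 -1 -1) = Δ·Π!·Σ² = 4/385  (sign +1)
combine: 4πI² = 385·10/231·4/385 = 40/231
take √, sign -1: I = -0.11738675

-0.117387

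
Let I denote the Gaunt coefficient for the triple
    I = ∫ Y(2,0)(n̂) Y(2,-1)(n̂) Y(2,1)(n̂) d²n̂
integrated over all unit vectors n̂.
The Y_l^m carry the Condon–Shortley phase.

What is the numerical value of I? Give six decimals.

m-sum 0 ✓  L=6 even ✓  0≤2≤4 ✓
Π(2lᵢ+1) = 5×5×5 = 125
triangle coeff Δ(2,2,2) = 1/630
Σ_t [0,2]: t=0:+1/8 t=1:−1/1 t=2:+1/8 = -3/4
(3j)²=2/35 [(2 2 2; 0 0 0)], sign=-1
Σ_t [0,1]: t=0:+1/4 t=1:−1/2 = -1/4
(3j)²=1/70 [(2 2 2; 0 -1 1)], sign=+1
⇒ 4πI² = 5/49
I = (-1)√(5/49/(4π)) = -0.09011188

-0.090112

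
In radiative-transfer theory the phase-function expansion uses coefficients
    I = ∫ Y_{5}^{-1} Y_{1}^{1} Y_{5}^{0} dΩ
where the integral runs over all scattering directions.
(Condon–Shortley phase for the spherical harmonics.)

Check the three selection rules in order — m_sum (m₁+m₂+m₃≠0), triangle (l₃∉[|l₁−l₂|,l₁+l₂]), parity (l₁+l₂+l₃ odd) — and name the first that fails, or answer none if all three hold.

Σmᵢ = 0  ✓
l₃∈[|l₁−l₂|,l₁+l₂]=[4,6], have l₃=5  ✓
Σlᵢ = 11 ⇒ odd  ✗

parity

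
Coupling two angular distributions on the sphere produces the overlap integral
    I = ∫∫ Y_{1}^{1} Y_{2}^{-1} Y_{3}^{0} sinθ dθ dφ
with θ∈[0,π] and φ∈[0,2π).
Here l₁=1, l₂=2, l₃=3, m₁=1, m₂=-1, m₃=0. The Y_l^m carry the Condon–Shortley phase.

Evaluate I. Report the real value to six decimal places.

Checks pass: Σm=0; 6 even; l₃=3∈[1,3].
(2·1+1)(2·2+1)(2·3+1) = 105
Δ: 0! 2! 4! / 7! → 1/105
sum: t=0:+1/4 = 1/4
3j²(1 2 3; 0 0 0) = Δ·Π!·Σ² = 3/35  (sign -1)
sum: t=0:+1/12 = 1/12
3j²(1 2 3; 1 -1 0) = Δ·Π!·Σ² = 1/35  (sign -1)
combine: 4πI² = 105·3/35·1/35 = 9/35
take √, sign +1: I = 0.14304817

0.143048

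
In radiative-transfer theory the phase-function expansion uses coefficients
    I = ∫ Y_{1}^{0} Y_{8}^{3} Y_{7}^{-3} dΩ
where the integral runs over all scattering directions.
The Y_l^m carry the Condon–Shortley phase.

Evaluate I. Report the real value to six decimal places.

-0.226917

Checks pass: Σm=0; 16 even; l₃=7∈[7,9].
(2·1+1)(2·8+1)(2·7+1) = 765
Δ: 2! 0! 14! / 17! → 1/2040
sum: t=1:−1/25401600 = -1/25401600
3j²(1 8 7; 0 0 0) = Δ·Π!·Σ² = 8/255  (sign +1)
sum: t=1:−1/87091200 = -1/87091200
3j²(1 8 7; 0 3 -3) = Δ·Π!·Σ² = 11/408  (sign -1)
combine: 4πI² = 765·8/255·11/408 = 11/17
take √, sign -1: I = -0.22691696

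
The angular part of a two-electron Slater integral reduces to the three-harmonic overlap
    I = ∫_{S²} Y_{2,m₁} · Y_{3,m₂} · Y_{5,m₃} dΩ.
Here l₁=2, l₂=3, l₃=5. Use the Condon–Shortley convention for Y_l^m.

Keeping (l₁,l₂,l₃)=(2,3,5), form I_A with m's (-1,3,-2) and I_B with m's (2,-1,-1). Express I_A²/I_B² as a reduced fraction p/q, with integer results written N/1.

7/15

Shared (l₁,l₂,l₃)=(2,3,5): N and (l;000)² cancel in I_A²/I_B².
A: Δ = 0!·4!·6!/11! = 1/2310; Racah Σ t=0..0: t=0:+1/4320 = 1/4320; ⇒ 3j(2 3 5; -1 3 -2)² = 1/330, sgn -1
B: Δ = 0!·4!·6!/11! = 1/2310; Racah Σ t=0..0: t=0:+1/1152 = 1/1152; ⇒ 3j(2 3 5; 2 -1 -1)² = 1/154, sgn +1
I_A²/I_B² = (1/330)/(1/154) = 7/15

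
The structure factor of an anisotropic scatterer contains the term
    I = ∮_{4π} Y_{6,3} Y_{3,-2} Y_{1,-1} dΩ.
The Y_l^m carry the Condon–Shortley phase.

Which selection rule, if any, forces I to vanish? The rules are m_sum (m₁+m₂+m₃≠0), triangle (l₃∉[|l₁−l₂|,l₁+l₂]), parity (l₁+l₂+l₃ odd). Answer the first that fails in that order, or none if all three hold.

Σmᵢ = 0  ✓
l₃∈[|l₁−l₂|,l₁+l₂]=[3,9], have l₃=1  ✗
Σlᵢ = 10 ⇒ even

triangle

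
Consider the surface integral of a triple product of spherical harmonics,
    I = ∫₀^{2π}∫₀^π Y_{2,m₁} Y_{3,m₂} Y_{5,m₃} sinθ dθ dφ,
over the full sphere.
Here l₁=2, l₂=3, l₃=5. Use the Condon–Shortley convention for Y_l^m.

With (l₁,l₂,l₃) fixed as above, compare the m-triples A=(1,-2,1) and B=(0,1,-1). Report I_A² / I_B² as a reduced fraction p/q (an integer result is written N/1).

Shared (l₁,l₂,l₃)=(2,3,5): N and (l;000)² cancel in I_A²/I_B².
A: Δ = 0!·4!·6!/11! = 1/2310; Racah Σ t=0..0: t=0:+1/720 = 1/720; ⇒ 3j(2 3 5; 1 -2 1)² = 4/385, sgn +1
B: Δ = 0!·4!·6!/11! = 1/2310; Racah Σ t=0..0: t=0:+1/192 = 1/192; ⇒ 3j(2 3 5; 0 1 -1)² = 3/77, sgn +1
I_A²/I_B² = (4/385)/(3/77) = 4/15

4/15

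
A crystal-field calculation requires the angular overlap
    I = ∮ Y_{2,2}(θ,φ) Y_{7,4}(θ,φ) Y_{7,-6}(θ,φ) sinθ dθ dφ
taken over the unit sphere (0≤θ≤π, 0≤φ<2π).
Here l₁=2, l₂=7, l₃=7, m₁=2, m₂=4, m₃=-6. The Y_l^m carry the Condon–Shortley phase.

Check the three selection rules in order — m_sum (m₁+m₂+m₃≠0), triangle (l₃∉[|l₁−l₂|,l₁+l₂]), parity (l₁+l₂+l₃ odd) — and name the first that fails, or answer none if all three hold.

Σmᵢ = 0  ✓
l₃∈[|l₁−l₂|,l₁+l₂]=[5,9], have l₃=7  ✓
Σlᵢ = 16 ⇒ even  ✓

none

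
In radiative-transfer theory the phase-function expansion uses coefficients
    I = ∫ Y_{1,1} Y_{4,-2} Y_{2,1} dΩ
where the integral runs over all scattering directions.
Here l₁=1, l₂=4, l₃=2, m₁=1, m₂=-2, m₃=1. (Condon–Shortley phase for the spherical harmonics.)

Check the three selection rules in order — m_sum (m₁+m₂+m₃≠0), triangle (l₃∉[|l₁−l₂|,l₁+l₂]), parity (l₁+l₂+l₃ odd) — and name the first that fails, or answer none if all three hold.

azimuthal sum: 1 − 2 + 1 = 0  ✓
3 ≤ 2 ≤ 5 (triangle on l)  ✗
L = 1 + 4 + 2 = 7 (odd)

triangle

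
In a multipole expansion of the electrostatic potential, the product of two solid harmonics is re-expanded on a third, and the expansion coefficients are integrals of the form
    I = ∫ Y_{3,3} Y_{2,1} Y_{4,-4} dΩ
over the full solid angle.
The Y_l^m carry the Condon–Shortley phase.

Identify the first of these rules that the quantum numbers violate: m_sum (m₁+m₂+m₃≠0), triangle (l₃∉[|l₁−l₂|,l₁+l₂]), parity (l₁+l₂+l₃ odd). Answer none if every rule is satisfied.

m₁+m₂+m₃ = 3 + 1 − 4 = 0  ✓
triangle: |3−2|=1 ≤ l₃=4 ≤ 3+2=5  ✓
parity: l₁+l₂+l₃ = 9 is odd  ✗

parity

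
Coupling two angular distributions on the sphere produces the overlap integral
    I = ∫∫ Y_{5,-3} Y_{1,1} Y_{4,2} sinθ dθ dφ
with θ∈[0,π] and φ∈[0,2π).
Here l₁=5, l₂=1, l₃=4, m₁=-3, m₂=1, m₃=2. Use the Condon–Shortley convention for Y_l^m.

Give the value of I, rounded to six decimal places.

-0.259847

m-sum 0 ✓  L=10 even ✓  4≤4≤6 ✓
Π(2lᵢ+1) = 11×3×9 = 297
triangle coeff Δ(5,1,4) = 1/495
Σ_t [1,1]: t=1:−1/576 = -1/576
(3j)²=5/99 [(5 1 4; 0 0 0)], sign=-1
Σ_t [2,2]: t=2:+1/2880 = 1/2880
(3j)²=28/495 [(5 1 4; -3 1 2)], sign=+1
⇒ 4πI² = 28/33
I = (-1)√(28/33/(4π)) = -0.25984664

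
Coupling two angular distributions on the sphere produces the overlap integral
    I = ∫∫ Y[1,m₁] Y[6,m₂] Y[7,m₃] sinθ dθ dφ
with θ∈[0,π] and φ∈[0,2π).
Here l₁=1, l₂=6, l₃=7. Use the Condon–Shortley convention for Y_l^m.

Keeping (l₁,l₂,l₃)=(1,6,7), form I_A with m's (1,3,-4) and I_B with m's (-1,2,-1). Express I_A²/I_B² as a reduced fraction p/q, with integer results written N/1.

11/3

Shared (l₁,l₂,l₃)=(1,6,7): N and (l;000)² cancel in I_A²/I_B².
A: Δ = 0!·2!·12!/15! = 1/1365; Racah Σ t=0..0: t=0:+1/4354560 = 1/4354560; ⇒ 3j(1 6 7; 1 3 -4)² = 11/273, sgn -1
B: Δ = 0!·2!·12!/15! = 1/1365; Racah Σ t=0..0: t=0:+1/1935360 = 1/1935360; ⇒ 3j(1 6 7; -1 2 -1)² = 1/91, sgn +1
I_A²/I_B² = (11/273)/(1/91) = 11/3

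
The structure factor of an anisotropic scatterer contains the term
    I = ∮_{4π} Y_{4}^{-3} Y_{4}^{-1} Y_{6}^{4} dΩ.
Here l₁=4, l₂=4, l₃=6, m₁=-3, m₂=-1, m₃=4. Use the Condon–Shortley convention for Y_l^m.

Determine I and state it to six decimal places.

-0.030176

Checks pass: Σm=0; 14 even; l₃=6∈[0,8].
(2·4+1)(2·4+1)(2·6+1) = 1053
Δ: 2! 6! 6! / 15! → 1/1261260
sum: t=0:+1/4608 t=1:−1/1296 t=2:+1/4608 = -7/20736
3j²(4 4 6; 0 0 0) = Δ·Π!·Σ² = 20/1287  (sign -1)
sum: t=1:−1/34560 t=2:+1/28800 = 1/172800
3j²(4 4 6; -3 -1 4) = Δ·Π!·Σ² = 1/1430  (sign +1)
combine: 4πI² = 1053·20/1287·1/1430 = 18/1573
take √, sign -1: I = -0.03017637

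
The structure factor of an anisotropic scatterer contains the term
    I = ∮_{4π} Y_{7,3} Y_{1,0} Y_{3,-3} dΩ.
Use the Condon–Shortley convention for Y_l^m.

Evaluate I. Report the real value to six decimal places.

l₃=3 ∉ [6,8] — triangle fails ⇒ I = 0

0.000000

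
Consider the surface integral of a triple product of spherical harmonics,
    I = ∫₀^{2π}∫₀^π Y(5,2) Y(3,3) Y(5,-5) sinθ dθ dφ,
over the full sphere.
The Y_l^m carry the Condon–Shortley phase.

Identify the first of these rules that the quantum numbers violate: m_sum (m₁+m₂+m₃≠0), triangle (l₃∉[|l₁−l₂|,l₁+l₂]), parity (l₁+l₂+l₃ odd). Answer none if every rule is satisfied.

parity

m₁+m₂+m₃ = 2 + 3 − 5 = 0  ✓
triangle: |5−3|=2 ≤ l₃=5 ≤ 5+3=8  ✓
parity: l₁+l₂+l₃ = 13 is odd  ✗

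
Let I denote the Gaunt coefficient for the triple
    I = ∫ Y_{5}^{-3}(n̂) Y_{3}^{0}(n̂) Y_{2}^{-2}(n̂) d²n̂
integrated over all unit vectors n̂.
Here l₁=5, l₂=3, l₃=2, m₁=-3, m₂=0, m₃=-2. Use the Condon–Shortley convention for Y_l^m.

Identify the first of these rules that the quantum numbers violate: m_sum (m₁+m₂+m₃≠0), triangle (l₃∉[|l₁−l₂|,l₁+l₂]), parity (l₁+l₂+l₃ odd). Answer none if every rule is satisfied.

azimuthal sum: -3 + 0 − 2 = -5  ✗
2 ≤ 2 ≤ 8 (triangle on l)
L = 5 + 3 + 2 = 10 (even)

m_sum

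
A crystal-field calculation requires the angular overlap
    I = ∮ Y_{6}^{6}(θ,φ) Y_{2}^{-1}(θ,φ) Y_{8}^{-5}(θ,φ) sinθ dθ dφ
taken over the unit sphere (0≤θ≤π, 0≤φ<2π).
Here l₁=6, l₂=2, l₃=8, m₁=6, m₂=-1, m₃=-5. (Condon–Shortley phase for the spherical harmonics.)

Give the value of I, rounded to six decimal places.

-0.030597

Checks pass: Σm=0; 16 even; l₃=8∈[4,8].
(2·6+1)(2·2+1)(2·8+1) = 1105
Δ: 0! 12! 4! / 17! → 1/30940
sum: t=0:+1/2073600 = 1/2073600
3j²(6 2 8; 0 0 0) = Δ·Π!·Σ² = 28/1105  (sign +1)
sum: t=0:+1/2874009600 = 1/2874009600
3j²(6 2 8; 6 -1 -5) = Δ·Π!·Σ² = 1/2380  (sign -1)
combine: 4πI² = 1105·28/1105·1/2380 = 1/85
take √, sign -1: I = -0.03059748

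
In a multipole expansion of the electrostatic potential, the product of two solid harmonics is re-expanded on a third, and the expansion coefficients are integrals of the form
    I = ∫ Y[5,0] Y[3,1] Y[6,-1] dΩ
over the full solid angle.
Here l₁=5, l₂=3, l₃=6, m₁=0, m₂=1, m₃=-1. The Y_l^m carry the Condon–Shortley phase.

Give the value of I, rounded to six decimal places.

m-sum 0 ✓  L=14 even ✓  2≤6≤8 ✓
Π(2lᵢ+1) = 11×7×13 = 1001
triangle coeff Δ(5,3,6) = 1/675675
Σ_t [0,2]: t=0:+1/8640 t=1:−1/2304 t=2:+1/8640 = -7/34560
(3j)²=7/429 [(5 3 6; 0 0 0)], sign=-1
Σ_t [0,2]: t=0:+1/34560 t=1:−1/3456 t=2:+1/5760 = -1/11520
(3j)²=2/429 [(5 3 6; 0 1 -1)], sign=+1
⇒ 4πI² = 98/1287
I = (-1)√(98/1287/(4π)) = -0.07784287

-0.077843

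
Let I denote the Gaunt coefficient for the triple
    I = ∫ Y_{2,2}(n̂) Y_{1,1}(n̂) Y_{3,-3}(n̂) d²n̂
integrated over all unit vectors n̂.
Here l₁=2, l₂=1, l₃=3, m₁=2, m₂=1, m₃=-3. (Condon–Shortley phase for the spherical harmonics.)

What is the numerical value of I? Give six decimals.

m-sum 0 ✓  L=6 even ✓  1≤3≤3 ✓
Π(2lᵢ+1) = 5×3×7 = 105
triangle coeff Δ(2,1,3) = 1/105
Σ_t [0,0]: t=0:+1/4 = 1/4
(3j)²=3/35 [(2 1 3; 0 0 0)], sign=-1
Σ_t [0,0]: t=0:+1/48 = 1/48
(3j)²=1/7 [(2 1 3; 2 1 -3)], sign=+1
⇒ 4πI² = 9/7
I = (-1)√(9/7/(4π)) = -0.31986543

-0.319865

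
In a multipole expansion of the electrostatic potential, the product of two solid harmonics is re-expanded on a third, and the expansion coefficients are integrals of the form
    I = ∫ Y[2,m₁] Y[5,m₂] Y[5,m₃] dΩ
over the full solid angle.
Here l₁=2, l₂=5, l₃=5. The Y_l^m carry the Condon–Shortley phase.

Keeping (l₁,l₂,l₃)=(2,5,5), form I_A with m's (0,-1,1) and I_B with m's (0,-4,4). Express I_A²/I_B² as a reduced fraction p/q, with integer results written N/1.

9/4

l's match ⇒ only the (l;m) 3-j factors differ between A and B.
A: triangle coeff Δ(2,5,5) = 1/38610; Σ_t [0,2]: t=0:+1/2304 t=1:−1/720 t=2:+1/5760 = -1/1280; (3j)²=27/1430 [(2 5 5; 0 -1 1)], sign=-1
B: triangle coeff Δ(2,5,5) = 1/38610; Σ_t [0,1]: t=0:+1/20160 t=1:−1/40320 = 1/40320; (3j)²=6/715 [(2 5 5; 0 -4 4)], sign=-1
I_A²/I_B² = (27/1430)/(6/715) = 9/4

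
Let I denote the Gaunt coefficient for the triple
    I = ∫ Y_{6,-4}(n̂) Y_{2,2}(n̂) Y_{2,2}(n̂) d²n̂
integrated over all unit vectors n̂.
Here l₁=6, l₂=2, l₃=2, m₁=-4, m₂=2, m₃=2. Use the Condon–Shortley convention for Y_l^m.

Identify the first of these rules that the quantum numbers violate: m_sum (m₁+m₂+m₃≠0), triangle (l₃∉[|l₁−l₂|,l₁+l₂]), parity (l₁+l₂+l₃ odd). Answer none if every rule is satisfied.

triangle

m₁+m₂+m₃ = -4 + 2 + 2 = 0  ✓
triangle: |6−2|=4 ≤ l₃=2 ≤ 6+2=8  ✗
parity: l₁+l₂+l₃ = 10 is even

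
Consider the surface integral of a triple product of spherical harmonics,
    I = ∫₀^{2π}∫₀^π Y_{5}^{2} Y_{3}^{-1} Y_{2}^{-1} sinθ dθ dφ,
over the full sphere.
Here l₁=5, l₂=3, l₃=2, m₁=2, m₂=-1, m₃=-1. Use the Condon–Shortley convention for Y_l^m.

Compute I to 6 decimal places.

m-sum 0 ✓  L=10 even ✓  2≤2≤8 ✓
Π(2lᵢ+1) = 11×7×5 = 385
triangle coeff Δ(5,3,2) = 1/2310
Σ_t [3,3]: t=3:−1/144 = -1/144
(3j)²=10/231 [(5 3 2; 0 0 0)], sign=-1
Σ_t [2,2]: t=2:+1/288 = 1/288
(3j)²=1/22 [(5 3 2; 2 -1 -1)], sign=-1
⇒ 4πI² = 25/33
I = (+1)√(25/33/(4π)) = 0.24553200

0.245532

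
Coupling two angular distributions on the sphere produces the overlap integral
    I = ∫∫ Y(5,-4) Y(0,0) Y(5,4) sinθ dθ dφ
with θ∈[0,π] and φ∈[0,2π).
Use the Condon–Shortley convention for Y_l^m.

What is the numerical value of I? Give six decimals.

0.282095

Rules hold: Σm=0, L=10 even, 5≤5≤5.
N = 11·1·11 = 121
Δ = 0!·10!·0!/11! = 1/11
Racah Σ t=0..0: t=0:+1/14400 = 1/14400
⇒ 3j(5 0 5; 0 0 0)² = 1/11, sgn -1
Racah Σ t=0..0: t=0:+1/362880 = 1/362880
⇒ 3j(5 0 5; -4 0 4)² = 1/11, sgn -1
4πI² = N·(3j₀)²·(3jₘ)² = 1/1
I = +1·√(1/4π) = 0.28209479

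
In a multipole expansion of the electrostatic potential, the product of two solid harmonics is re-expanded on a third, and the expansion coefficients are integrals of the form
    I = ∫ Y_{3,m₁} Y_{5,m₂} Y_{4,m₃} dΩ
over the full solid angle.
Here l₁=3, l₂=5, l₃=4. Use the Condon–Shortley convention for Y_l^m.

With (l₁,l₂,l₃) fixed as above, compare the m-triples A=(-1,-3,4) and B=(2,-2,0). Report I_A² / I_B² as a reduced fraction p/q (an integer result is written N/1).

168/25

Shared (l₁,l₂,l₃)=(3,5,4): N and (l;000)² cancel in I_A²/I_B².
A: Δ = 4!·2!·6!/13! = 1/180180; Racah Σ t=2..2: t=2:+1/5760 = 1/5760; ⇒ 3j(3 5 4; -1 -3 4)² = 56/2145, sgn +1
B: Δ = 4!·2!·6!/13! = 1/180180; Racah Σ t=0..1: t=0:+1/864 t=1:−1/576 = -1/1728; ⇒ 3j(3 5 4; 2 -2 0)² = 5/1287, sgn -1
I_A²/I_B² = (56/2145)/(5/1287) = 168/25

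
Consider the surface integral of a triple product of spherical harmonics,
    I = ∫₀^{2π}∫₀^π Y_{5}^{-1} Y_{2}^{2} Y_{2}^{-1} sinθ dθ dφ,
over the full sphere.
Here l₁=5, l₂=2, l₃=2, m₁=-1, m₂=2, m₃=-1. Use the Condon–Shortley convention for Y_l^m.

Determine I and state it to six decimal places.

0.000000

triangle: need 3≤l₃≤7, have 2; I=0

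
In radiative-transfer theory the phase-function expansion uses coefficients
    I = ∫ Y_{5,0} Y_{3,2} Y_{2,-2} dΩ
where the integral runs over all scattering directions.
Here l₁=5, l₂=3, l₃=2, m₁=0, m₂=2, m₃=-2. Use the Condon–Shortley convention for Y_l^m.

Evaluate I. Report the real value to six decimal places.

0.053579

m-sum 0 ✓  L=10 even ✓  2≤2≤8 ✓
Π(2lᵢ+1) = 11×7×5 = 385
triangle coeff Δ(5,3,2) = 1/2310
Σ_t [3,3]: t=3:−1/144 = -1/144
(3j)²=10/231 [(5 3 2; 0 0 0)], sign=-1
Σ_t [5,5]: t=5:−1/2880 = -1/2880
(3j)²=1/462 [(5 3 2; 0 2 -2)], sign=-1
⇒ 4πI² = 25/693
I = (+1)√(25/693/(4π)) = 0.05357948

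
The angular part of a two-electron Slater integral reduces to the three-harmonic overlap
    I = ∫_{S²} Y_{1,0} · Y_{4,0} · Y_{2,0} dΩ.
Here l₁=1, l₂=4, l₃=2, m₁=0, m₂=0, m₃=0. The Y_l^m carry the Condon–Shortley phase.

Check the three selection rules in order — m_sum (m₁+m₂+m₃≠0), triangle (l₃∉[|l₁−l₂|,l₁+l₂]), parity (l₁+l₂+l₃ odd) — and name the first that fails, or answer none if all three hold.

Σmᵢ = 0  ✓
l₃∈[|l₁−l₂|,l₁+l₂]=[3,5], have l₃=2  ✗
Σlᵢ = 7 ⇒ odd

triangle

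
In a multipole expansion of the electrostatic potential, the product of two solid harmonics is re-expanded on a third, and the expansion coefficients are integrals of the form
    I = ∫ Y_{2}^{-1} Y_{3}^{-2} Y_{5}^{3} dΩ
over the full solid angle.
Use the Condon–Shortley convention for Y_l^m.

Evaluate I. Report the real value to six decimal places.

-0.253584

m-sum 0 ✓  L=10 even ✓  1≤5≤5 ✓
Π(2lᵢ+1) = 5×7×11 = 385
triangle coeff Δ(2,3,5) = 1/2310
Σ_t [0,0]: t=0:+1/144 = 1/144
(3j)²=10/231 [(2 3 5; 0 0 0)], sign=-1
Σ_t [0,0]: t=0:+1/720 = 1/720
(3j)²=8/165 [(2 3 5; -1 -2 3)], sign=+1
⇒ 4πI² = 80/99
I = (-1)√(80/99/(4π)) = -0.25358436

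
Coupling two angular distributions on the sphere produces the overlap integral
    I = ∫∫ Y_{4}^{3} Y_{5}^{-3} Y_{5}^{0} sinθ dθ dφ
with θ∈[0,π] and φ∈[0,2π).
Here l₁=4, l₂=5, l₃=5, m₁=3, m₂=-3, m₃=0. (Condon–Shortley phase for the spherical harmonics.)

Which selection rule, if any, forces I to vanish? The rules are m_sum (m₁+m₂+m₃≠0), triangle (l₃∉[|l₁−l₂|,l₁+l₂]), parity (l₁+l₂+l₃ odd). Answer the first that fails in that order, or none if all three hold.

none

m₁+m₂+m₃ = 3 − 3 + 0 = 0  ✓
triangle: |4−5|=1 ≤ l₃=5 ≤ 4+5=9  ✓
parity: l₁+l₂+l₃ = 14 is even  ✓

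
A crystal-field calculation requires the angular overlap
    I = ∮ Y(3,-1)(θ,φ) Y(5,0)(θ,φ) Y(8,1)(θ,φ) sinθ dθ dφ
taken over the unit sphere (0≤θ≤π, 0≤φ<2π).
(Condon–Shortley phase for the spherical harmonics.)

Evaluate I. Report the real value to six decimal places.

-0.215961

Rules hold: Σm=0, L=16 even, 2≤8≤8.
N = 7·11·17 = 1309
Δ = 0!·6!·10!/17! = 1/136136
Racah Σ t=0..0: t=0:+1/518400 = 1/518400
⇒ 3j(3 5 8; 0 0 0)² = 56/2431, sgn +1
Racah Σ t=0..0: t=0:+1/691200 = 1/691200
⇒ 3j(3 5 8; -1 0 1)² = 189/9724, sgn -1
4πI² = N·(3j₀)²·(3jₘ)² = 18522/31603
I = -1·√(0.586084/4π) = -0.21596076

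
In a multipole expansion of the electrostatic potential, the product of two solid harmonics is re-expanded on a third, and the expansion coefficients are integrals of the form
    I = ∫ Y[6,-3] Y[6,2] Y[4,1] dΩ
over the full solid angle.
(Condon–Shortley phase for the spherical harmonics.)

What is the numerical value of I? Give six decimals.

m-sum 0 ✓  L=16 even ✓  0≤4≤12 ✓
Π(2lᵢ+1) = 13×13×9 = 1521
triangle coeff Δ(6,6,4) = 1/15315300
Σ_t [2,6]: t=2:+1/829440 t=3:−1/25920 t=4:+1/9216 t=5:−1/25920 t=6:+1/829440 = 7/207360
(3j)²=28/2431 [(6 6 4; 0 0 0)], sign=+1
Σ_t [5,8]: t=5:−1/103680 t=6:+1/34560 t=7:−1/120960 t=8:+1/5806080 = 13/1161216
(3j)²=65/5236 [(6 6 4; -3 2 1)], sign=-1
⇒ 4πI² = 7605/34969
I = (-1)√(7605/34969/(4π)) = -0.13155370

-0.131554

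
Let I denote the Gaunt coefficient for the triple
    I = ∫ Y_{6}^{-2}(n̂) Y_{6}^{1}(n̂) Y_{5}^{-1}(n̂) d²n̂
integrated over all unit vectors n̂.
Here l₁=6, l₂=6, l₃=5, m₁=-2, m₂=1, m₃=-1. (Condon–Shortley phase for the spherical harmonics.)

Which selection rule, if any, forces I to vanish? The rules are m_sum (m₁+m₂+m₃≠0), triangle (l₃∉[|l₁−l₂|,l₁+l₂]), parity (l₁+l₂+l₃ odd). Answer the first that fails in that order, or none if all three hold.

m_sum

azimuthal sum: -2 + 1 − 1 = -2  ✗
0 ≤ 5 ≤ 12 (triangle on l)
L = 6 + 6 + 5 = 17 (odd)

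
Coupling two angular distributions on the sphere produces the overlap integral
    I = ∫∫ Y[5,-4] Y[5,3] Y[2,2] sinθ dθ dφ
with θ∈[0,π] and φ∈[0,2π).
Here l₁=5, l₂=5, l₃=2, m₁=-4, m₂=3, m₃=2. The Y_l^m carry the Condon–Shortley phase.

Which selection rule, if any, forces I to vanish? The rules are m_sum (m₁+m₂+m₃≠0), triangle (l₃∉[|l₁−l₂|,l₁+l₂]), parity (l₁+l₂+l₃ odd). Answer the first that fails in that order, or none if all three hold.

m₁+m₂+m₃ = -4 + 3 + 2 = 1  ✗
triangle: |5−5|=0 ≤ l₃=2 ≤ 5+5=10
parity: l₁+l₂+l₃ = 12 is even

m_sum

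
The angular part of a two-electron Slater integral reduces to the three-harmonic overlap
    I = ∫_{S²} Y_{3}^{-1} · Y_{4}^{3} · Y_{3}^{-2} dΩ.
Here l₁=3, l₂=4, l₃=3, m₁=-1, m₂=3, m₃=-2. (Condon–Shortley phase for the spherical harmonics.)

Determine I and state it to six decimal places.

Checks pass: Σm=0; 10 even; l₃=3∈[1,7].
(2·3+1)(2·4+1)(2·3+1) = 441
Δ: 4! 2! 4! / 11! → 1/34650
sum: t=1:−1/72 t=2:+1/16 t=3:−1/72 = 5/144
3j²(3 4 3; 0 0 0) = Δ·Π!·Σ² = 2/77  (sign -1)
sum: t=3:−1/144 t=4:+1/288 = -1/288
3j²(3 4 3; -1 3 -2) = Δ·Π!·Σ² = 1/99  (sign +1)
combine: 4πI² = 441·2/77·1/99 = 14/121
take √, sign -1: I = -0.09595473

-0.095955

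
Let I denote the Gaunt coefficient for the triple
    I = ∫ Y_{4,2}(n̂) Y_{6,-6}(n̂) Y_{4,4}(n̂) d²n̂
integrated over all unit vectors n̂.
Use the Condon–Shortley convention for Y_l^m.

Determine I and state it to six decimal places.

-0.163436

Rules hold: Σm=0, L=14 even, 2≤4≤10.
N = 9·13·9 = 1053
Δ = 6!·2!·6!/15! = 1/1261260
Racah Σ t=2..4: t=2:+1/4608 t=3:−1/1296 t=4:+1/4608 = -7/20736
⇒ 3j(4 6 4; 0 0 0)² = 20/1287, sgn -1
Racah Σ t=0..0: t=0:+1/1036800 = 1/1036800
⇒ 3j(4 6 4; 2 -6 4)² = 4/195, sgn +1
4πI² = N·(3j₀)²·(3jₘ)² = 48/143
I = -1·√(0.335664/4π) = -0.16343598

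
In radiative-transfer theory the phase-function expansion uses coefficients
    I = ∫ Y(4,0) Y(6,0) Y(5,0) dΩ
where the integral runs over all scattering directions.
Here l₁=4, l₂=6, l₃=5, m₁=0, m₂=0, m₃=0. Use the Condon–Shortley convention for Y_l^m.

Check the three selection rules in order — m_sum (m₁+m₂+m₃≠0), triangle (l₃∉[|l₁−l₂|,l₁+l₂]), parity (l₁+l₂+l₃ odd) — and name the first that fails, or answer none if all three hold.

parity

azimuthal sum: 0 + 0 + 0 = 0  ✓
2 ≤ 5 ≤ 10 (triangle on l)  ✓
L = 4 + 6 + 5 = 15 (odd)  ✗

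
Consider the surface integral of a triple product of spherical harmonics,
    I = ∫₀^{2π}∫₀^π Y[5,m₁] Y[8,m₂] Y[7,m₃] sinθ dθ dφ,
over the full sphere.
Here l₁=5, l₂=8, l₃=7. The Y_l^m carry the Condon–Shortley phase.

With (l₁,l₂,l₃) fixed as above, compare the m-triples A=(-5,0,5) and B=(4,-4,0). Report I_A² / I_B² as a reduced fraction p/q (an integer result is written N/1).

Shared (l₁,l₂,l₃)=(5,8,7): N and (l;000)² cancel in I_A²/I_B².
A: Δ = 6!·4!·10!/21! = 1/814773960; Racah Σ t=6..6: t=6:+1/1393459200 = 1/1393459200; ⇒ 3j(5 8 7; -5 0 5)² = 15/4199, sgn +1
B: Δ = 6!·4!·10!/21! = 1/814773960; Racah Σ t=0..1: t=0:+1/74649600 t=1:−1/87091200 = 1/522547200; ⇒ 3j(5 8 7; 4 -4 0)² = 2/4199, sgn -1
I_A²/I_B² = (15/4199)/(2/4199) = 15/2

15/2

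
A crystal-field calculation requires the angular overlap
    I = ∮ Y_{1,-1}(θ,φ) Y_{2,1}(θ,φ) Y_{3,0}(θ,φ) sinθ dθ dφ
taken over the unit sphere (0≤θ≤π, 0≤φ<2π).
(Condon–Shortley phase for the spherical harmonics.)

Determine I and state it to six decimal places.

Checks pass: Σm=0; 6 even; l₃=3∈[1,3].
(2·1+1)(2·2+1)(2·3+1) = 105
Δ: 0! 2! 4! / 7! → 1/105
sum: t=0:+1/4 = 1/4
3j²(1 2 3; 0 0 0) = Δ·Π!·Σ² = 3/35  (sign -1)
sum: t=0:+1/12 = 1/12
3j²(1 2 3; -1 1 0) = Δ·Π!·Σ² = 1/35  (sign -1)
combine: 4πI² = 105·3/35·1/35 = 9/35
take √, sign +1: I = 0.14304817

0.143048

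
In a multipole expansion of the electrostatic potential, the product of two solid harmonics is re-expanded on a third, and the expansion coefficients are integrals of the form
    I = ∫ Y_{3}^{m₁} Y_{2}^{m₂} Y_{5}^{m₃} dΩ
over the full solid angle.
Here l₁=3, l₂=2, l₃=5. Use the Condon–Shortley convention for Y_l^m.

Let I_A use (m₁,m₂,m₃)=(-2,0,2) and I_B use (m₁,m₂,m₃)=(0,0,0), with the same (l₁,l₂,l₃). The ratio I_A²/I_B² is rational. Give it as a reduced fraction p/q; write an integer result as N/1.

l's match ⇒ only the (l;m) 3-j factors differ between A and B.
A: triangle coeff Δ(3,2,5) = 1/2310; Σ_t [0,0]: t=0:+1/480 = 1/480; (3j)²=3/110 [(3 2 5; -2 0 2)], sign=-1
B: triangle coeff Δ(3,2,5) = 1/2310; Σ_t [0,0]: t=0:+1/144 = 1/144; (3j)²=10/231 [(3 2 5; 0 0 0)], sign=-1
I_A²/I_B² = (3/110)/(10/231) = 63/100

63/100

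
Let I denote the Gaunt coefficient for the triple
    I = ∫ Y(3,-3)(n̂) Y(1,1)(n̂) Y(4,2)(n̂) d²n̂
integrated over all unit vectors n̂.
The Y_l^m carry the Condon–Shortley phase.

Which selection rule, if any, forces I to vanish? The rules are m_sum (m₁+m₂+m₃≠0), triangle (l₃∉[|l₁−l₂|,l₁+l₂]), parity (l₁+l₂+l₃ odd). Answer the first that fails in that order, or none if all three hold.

none

azimuthal sum: -3 + 1 + 2 = 0  ✓
2 ≤ 4 ≤ 4 (triangle on l)  ✓
L = 3 + 1 + 4 = 8 (even)  ✓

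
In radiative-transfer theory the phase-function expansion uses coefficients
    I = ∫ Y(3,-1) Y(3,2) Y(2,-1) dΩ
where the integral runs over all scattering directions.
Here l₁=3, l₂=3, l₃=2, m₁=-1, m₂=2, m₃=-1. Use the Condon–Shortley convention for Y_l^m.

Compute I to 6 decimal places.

Rules hold: Σm=0, L=8 even, 0≤2≤6.
N = 7·7·5 = 245
Δ = 4!·2!·2!/9! = 1/3780
Racah Σ t=1..3: t=1:−1/24 t=2:+1/4 t=3:−1/24 = 1/6
⇒ 3j(3 3 2; 0 0 0)² = 4/105, sgn +1
Racah Σ t=3..4: t=3:−1/12 t=4:+1/48 = -1/16
⇒ 3j(3 3 2; -1 2 -1)² = 1/28, sgn +1
4πI² = N·(3j₀)²·(3jₘ)² = 1/3
I = +1·√(0.333333/4π) = 0.16286750

0.162868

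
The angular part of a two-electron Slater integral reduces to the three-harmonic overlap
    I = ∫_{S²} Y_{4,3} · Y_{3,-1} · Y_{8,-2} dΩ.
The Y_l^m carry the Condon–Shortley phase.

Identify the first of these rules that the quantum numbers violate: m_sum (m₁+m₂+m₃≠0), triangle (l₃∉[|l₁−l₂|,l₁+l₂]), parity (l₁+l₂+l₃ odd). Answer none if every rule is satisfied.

triangle

m₁+m₂+m₃ = 3 − 1 − 2 = 0  ✓
triangle: |4−3|=1 ≤ l₃=8 ≤ 4+3=7  ✗
parity: l₁+l₂+l₃ = 15 is odd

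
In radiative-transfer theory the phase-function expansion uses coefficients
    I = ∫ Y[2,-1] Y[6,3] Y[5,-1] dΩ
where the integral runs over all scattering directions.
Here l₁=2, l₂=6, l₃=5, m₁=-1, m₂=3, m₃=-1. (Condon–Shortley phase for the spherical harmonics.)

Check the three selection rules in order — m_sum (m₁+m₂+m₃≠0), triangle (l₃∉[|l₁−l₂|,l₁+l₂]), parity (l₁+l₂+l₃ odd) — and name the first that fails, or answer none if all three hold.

m₁+m₂+m₃ = -1 + 3 − 1 = 1  ✗
triangle: |2−6|=4 ≤ l₃=5 ≤ 2+6=8
parity: l₁+l₂+l₃ = 13 is odd

m_sum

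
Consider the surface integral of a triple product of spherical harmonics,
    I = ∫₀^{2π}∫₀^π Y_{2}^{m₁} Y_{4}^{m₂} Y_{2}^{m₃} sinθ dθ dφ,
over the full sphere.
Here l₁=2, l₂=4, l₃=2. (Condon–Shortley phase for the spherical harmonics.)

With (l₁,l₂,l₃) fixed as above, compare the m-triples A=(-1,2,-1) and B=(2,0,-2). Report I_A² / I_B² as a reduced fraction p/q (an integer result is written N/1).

l's match ⇒ only the (l;m) 3-j factors differ between A and B.
A: triangle coeff Δ(2,4,2) = 1/630; Σ_t [3,3]: t=3:−1/36 = -1/36; (3j)²=4/63 [(2 4 2; -1 2 -1)], sign=+1
B: triangle coeff Δ(2,4,2) = 1/630; Σ_t [0,0]: t=0:+1/576 = 1/576; (3j)²=1/630 [(2 4 2; 2 0 -2)], sign=+1
I_A²/I_B² = (4/63)/(1/630) = 40/1

40/1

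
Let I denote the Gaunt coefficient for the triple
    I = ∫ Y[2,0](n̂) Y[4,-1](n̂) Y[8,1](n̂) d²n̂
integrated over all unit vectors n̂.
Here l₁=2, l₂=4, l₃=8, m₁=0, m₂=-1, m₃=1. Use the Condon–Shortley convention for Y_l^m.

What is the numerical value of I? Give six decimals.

|2−4|≤8≤2+4 violated ⇒ I = 0

0.000000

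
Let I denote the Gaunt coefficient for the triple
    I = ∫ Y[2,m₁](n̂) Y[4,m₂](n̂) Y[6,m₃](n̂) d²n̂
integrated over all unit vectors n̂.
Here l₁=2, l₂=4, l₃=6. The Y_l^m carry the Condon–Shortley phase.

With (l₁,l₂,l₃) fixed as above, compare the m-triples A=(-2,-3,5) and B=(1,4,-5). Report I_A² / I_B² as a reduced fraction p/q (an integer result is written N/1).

2/1

Shared (l₁,l₂,l₃)=(2,4,6): N and (l;000)² cancel in I_A²/I_B².
A: Δ = 0!·4!·8!/13! = 1/6435; Racah Σ t=0..0: t=0:+1/120960 = 1/120960; ⇒ 3j(2 4 6; -2 -3 5)² = 2/39, sgn -1
B: Δ = 0!·4!·8!/13! = 1/6435; Racah Σ t=0..0: t=0:+1/241920 = 1/241920; ⇒ 3j(2 4 6; 1 4 -5)² = 1/39, sgn -1
I_A²/I_B² = (2/39)/(1/39) = 2/1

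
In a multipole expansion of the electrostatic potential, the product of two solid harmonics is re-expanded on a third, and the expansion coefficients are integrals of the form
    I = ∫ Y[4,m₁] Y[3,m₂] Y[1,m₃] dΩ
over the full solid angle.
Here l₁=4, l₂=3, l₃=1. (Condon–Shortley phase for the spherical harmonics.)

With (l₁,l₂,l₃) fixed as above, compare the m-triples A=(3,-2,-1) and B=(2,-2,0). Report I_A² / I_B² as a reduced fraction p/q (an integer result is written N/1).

Same 4,3,1: normalisation and zero-m 3j drop out of the ratio.
A: Δ: 6! 2! 0! / 9! → 1/252; sum: t=1:−1/240 = -1/240; 3j²(4 3 1; 3 -2 -1) = Δ·Π!·Σ² = 1/12  (sign -1)
B: Δ: 6! 2! 0! / 9! → 1/252; sum: t=1:−1/120 = -1/120; 3j²(4 3 1; 2 -2 0) = Δ·Π!·Σ² = 1/21  (sign +1)
I_A²/I_B² = (1/12)/(1/21) = 7/4

7/4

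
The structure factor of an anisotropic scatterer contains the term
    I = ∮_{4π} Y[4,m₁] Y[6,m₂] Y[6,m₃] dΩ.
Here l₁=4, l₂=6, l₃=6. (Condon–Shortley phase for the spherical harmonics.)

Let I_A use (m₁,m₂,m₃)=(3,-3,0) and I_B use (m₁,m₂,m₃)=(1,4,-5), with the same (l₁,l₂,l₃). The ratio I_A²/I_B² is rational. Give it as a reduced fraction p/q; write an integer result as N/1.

294/55

l's match ⇒ only the (l;m) 3-j factors differ between A and B.
A: triangle coeff Δ(4,6,6) = 1/15315300; Σ_t [0,1]: t=0:+1/103680 t=1:−1/207360 = 1/207360; (3j)²=21/2431 [(4 6 6; 3 -3 0)], sign=+1
B: triangle coeff Δ(4,6,6) = 1/15315300; Σ_t [2,3]: t=2:+1/967680 t=3:−1/725760 = -1/2903040; (3j)²=5/3094 [(4 6 6; 1 4 -5)], sign=+1
I_A²/I_B² = (21/2431)/(5/3094) = 294/55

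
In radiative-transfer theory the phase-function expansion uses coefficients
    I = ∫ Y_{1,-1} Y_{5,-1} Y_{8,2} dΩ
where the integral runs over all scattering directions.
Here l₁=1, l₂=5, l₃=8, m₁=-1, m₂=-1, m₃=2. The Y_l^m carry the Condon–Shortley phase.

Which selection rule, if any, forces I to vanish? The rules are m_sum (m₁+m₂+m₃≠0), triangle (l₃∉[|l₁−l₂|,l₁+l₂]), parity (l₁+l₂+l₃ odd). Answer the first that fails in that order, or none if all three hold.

Σmᵢ = 0  ✓
l₃∈[|l₁−l₂|,l₁+l₂]=[4,6], have l₃=8  ✗
Σlᵢ = 14 ⇒ even

triangle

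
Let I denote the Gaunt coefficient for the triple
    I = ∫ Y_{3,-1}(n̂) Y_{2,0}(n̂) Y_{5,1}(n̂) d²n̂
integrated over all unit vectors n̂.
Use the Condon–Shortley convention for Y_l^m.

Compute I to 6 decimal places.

-0.227318

Checks pass: Σm=0; 10 even; l₃=5∈[1,5].
(2·3+1)(2·2+1)(2·5+1) = 385
Δ: 0! 6! 4! / 11! → 1/2310
sum: t=0:+1/144 = 1/144
3j²(3 2 5; 0 0 0) = Δ·Π!·Σ² = 10/231  (sign -1)
sum: t=0:+1/192 = 1/192
3j²(3 2 5; -1 0 1) = Δ·Π!·Σ² = 3/77  (sign +1)
combine: 4πI² = 385·10/231·3/77 = 50/77
take √, sign -1: I = -0.22731846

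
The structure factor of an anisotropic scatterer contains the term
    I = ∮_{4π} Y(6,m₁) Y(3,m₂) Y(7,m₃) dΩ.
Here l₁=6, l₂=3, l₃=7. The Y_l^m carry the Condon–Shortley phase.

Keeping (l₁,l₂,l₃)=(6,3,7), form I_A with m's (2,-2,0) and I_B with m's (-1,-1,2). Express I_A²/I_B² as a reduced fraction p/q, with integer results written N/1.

17500/10443

Same 6,3,7: normalisation and zero-m 3j drop out of the ratio.
A: Δ: 2! 10! 4! / 17! → 1/2042040; sum: t=0:+1/207360 t=1:−1/725760 = 1/290304; 3j²(6 3 7; 2 -2 0) = Δ·Π!·Σ² = 125/7293  (sign -1)
B: Δ: 2! 10! 4! / 17! → 1/2042040; sum: t=0:+1/241920 t=1:−1/103680 t=2:+1/691200 = -59/14515200; 3j²(6 3 7; -1 -1 2) = Δ·Π!·Σ² = 3481/340340  (sign +1)
I_A²/I_B² = (125/7293)/(3481/340340) = 17500/10443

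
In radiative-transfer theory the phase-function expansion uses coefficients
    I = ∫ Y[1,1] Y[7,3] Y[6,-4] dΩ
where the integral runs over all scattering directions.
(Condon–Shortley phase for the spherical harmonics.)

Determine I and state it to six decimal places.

-0.085707

Rules hold: Σm=0, L=14 even, 6≤6≤8.
N = 3·15·13 = 585
Δ = 2!·0!·12!/15! = 1/1365
Racah Σ t=1..1: t=1:−1/518400 = -1/518400
⇒ 3j(1 7 6; 0 0 0)² = 7/195, sgn -1
Racah Σ t=0..0: t=0:+1/14515200 = 1/14515200
⇒ 3j(1 7 6; 1 3 -4)² = 2/455, sgn +1
4πI² = N·(3j₀)²·(3jₘ)² = 6/65
I = -1·√(0.0923077/4π) = -0.08570655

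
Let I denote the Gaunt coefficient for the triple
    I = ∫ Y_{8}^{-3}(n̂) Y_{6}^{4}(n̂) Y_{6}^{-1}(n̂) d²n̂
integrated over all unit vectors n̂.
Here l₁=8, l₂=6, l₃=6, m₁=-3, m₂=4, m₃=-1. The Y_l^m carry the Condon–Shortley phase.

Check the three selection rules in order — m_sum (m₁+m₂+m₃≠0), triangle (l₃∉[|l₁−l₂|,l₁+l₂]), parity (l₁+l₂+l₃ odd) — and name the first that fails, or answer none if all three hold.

none

m₁+m₂+m₃ = -3 + 4 − 1 = 0  ✓
triangle: |8−6|=2 ≤ l₃=6 ≤ 8+6=14  ✓
parity: l₁+l₂+l₃ = 20 is even  ✓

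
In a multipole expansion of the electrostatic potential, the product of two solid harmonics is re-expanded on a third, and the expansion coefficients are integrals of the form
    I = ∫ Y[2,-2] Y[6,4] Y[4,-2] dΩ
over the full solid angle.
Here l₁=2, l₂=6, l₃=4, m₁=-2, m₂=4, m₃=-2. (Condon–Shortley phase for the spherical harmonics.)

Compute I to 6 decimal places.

Checks pass: Σm=0; 12 even; l₃=4∈[4,8].
(2·2+1)(2·6+1)(2·4+1) = 585
Δ: 4! 0! 8! / 13! → 1/6435
sum: t=2:+1/2304 = 1/2304
3j²(2 6 4; 0 0 0) = Δ·Π!·Σ² = 5/143  (sign +1)
sum: t=4:+1/34560 = 1/34560
3j²(2 6 4; -2 4 -2) = Δ·Π!·Σ² = 14/429  (sign +1)
combine: 4πI² = 585·5/143·14/429 = 1050/1573
take √, sign +1: I = 0.23047581

0.230476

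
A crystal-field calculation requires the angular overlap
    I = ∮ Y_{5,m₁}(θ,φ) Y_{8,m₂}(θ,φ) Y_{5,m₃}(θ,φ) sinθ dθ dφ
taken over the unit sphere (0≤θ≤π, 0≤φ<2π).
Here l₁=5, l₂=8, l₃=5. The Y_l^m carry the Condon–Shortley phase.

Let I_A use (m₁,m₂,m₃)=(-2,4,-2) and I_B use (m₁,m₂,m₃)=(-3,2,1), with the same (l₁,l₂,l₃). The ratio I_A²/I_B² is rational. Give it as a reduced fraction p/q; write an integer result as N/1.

l's match ⇒ only the (l;m) 3-j factors differ between A and B.
A: triangle coeff Δ(5,8,5) = 1/37413090; Σ_t [5,7]: t=5:−1/7257600 t=6:+1/2073600 t=7:−1/7257600 = 1/4838400; (3j)²=252/20995 [(5 8 5; -2 4 -2)], sign=-1
B: triangle coeff Δ(5,8,5) = 1/37413090; Σ_t [6,8]: t=6:+1/1658880 t=7:−1/3628800 t=8:+1/116121600 = 13/38707200; (3j)²=39/3553 [(5 8 5; -3 2 1)], sign=+1
I_A²/I_B² = (252/20995)/(39/3553) = 924/845

924/845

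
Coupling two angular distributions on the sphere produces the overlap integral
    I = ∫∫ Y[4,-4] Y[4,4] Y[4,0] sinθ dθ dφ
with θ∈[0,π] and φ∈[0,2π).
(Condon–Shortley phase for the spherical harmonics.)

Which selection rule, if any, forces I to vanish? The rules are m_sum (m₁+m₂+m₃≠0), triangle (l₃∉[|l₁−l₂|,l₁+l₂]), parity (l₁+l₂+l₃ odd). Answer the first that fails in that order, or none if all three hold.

azimuthal sum: -4 + 4 + 0 = 0  ✓
0 ≤ 4 ≤ 8 (triangle on l)  ✓
L = 4 + 4 + 4 = 12 (even)  ✓

none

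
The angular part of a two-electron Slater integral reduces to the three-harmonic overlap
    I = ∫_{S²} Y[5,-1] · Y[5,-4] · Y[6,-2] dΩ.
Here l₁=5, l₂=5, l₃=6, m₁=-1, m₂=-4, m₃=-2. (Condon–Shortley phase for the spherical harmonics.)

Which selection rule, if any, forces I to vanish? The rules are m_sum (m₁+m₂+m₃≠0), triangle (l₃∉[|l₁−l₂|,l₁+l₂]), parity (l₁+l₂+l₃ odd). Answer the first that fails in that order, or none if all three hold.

m_sum

Σmᵢ = -7  ✗
l₃∈[|l₁−l₂|,l₁+l₂]=[0,10], have l₃=6
Σlᵢ = 16 ⇒ even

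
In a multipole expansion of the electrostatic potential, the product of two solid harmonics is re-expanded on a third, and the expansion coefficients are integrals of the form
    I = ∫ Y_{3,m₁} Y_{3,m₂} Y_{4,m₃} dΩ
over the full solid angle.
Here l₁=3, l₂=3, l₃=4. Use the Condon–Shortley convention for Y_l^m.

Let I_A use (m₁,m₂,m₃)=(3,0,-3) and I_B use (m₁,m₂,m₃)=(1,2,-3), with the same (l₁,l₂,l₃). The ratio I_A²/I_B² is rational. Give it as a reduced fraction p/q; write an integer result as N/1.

9/2

l's match ⇒ only the (l;m) 3-j factors differ between A and B.
A: triangle coeff Δ(3,3,4) = 1/34650; Σ_t [0,0]: t=0:+1/288 = 1/288; (3j)²=1/22 [(3 3 4; 3 0 -3)], sign=-1
B: triangle coeff Δ(3,3,4) = 1/34650; Σ_t [1,2]: t=1:−1/144 t=2:+1/288 = -1/288; (3j)²=1/99 [(3 3 4; 1 2 -3)], sign=+1
I_A²/I_B² = (1/22)/(1/99) = 9/2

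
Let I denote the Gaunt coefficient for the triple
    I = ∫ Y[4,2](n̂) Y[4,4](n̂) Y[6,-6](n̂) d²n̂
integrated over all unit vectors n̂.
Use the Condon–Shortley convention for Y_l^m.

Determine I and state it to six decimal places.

Rules hold: Σm=0, L=14 even, 0≤6≤8.
N = 9·9·13 = 1053
Δ = 2!·6!·6!/15! = 1/1261260
Racah Σ t=0..2: t=0:+1/4608 t=1:−1/1296 t=2:+1/4608 = -7/20736
⇒ 3j(4 4 6; 0 0 0)² = 20/1287, sgn -1
Racah Σ t=2..2: t=2:+1/1036800 = 1/1036800
⇒ 3j(4 4 6; 2 4 -6)² = 4/195, sgn +1
4πI² = N·(3j₀)²·(3jₘ)² = 48/143
I = -1·√(0.335664/4π) = -0.16343598

-0.163436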